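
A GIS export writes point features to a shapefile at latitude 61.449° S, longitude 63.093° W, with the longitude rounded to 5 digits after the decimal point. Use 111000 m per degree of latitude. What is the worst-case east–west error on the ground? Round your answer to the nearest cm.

Rounding to 5 decimal places leaves the longitude within ±5e-06° of the true value.
Parallels shrink by cos φ, so at 61.449° a degree of longitude is 111000 × 0.4779 ≈ 53051.4 m.
So at most 5e-06° × 53051.4 ≈ 0.265257 m east–west.
That is 0.265257 m = 26.526 cm.

27 cm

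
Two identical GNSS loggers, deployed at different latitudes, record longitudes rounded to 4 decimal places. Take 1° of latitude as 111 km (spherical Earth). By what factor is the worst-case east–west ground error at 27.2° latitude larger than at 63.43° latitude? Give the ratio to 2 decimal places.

Rounding to 4 decimal places leaves the longitude within ±5e-05° of the true value.
At 27.2°: 5e-05° × 111000 × cos 27.2° = 5e-05 × 111000 × 0.8894 ≈ 4.9363 m.
At 63.43°: 5e-05° × 111000 × cos 63.43° = 5e-05 × 111000 × 0.4473 ≈ 2.4825 m.
The ratio reduces to cos 27.2° / cos 63.43° = 0.8894/0.4473 ≈ 1.9885.

1.99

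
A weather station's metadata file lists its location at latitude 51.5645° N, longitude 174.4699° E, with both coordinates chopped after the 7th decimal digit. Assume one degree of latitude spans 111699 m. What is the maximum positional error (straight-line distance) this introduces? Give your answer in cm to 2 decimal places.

Truncating at 7 decimal places can drop up to a full unit in the last place, so each coordinate may be off by as much as 1e-07°.
North–south component: 1e-07° × 111699 = 0.0111699 m.
East–west component at 51.5645°: 1e-07° × 111699 × cos 51.5645° ≈ 1e-07 × 69435.8 ≈ 0.00694358 m.
Combining orthogonally: (0.0111699² + 0.00694358²)^½ ≈ 0.0131522 m.
That is 0.0131522 m = 1.3152 cm.

1.32 cm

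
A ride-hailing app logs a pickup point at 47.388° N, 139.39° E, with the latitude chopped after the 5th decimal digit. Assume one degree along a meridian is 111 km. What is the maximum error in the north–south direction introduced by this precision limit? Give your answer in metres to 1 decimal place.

1.1 metres

Truncating at 5 decimal places can drop up to a full unit in the last place, so the latitude may be off by as much as 1e-05°.
North–south distance: 1e-05° × 111000 m/° = 1.11 m.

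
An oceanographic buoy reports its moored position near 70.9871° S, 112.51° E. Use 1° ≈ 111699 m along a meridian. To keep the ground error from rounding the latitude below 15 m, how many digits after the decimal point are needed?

4

One degree of latitude covers 111699 m.
N decimal places → at most half a unit in the last place, 0.5 × 10⁻ᴺ° = 111699/2 × 10⁻ᴺ m.
Need 0.5 × 111699 × 10⁻ᴺ ≤ 15 → 10⁻ᴺ ≤ 2.686e-04, so N ≥ 3.57.
N = 3 would give 55.8 m (too coarse); N = 4 gives 5.58 m ≤ 15 m.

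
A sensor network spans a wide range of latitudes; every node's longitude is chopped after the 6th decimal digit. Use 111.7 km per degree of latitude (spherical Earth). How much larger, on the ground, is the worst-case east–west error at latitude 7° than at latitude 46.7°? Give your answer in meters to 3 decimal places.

Truncating at 6 decimal places can drop up to a full unit in the last place, so the longitude may be off by as much as 1e-06°.
Error at 7° = 1e-06° × 111700 × cos 7° ≈ 0.1117 × 0.9925 = 0.11087 m.
At 46.7°: 1e-06° × 111700 × cos 46.7° = 1e-06 × 111700 × 0.6858 ≈ 0.076606 m.
So the lower-latitude error exceeds the higher by 0.11087 − 0.076606 = 0.034261 m.

0.034 meters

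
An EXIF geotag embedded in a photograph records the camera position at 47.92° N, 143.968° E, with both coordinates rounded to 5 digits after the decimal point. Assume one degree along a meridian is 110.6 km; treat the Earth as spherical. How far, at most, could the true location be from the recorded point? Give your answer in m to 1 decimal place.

0.7 m

Rounding to 5 decimal places leaves each coordinate within ±5e-06° of the true value.
Latitude error → 5e-06 × 110600 = 0.553 m along the meridian.
E–W at 47.92°: 5e-06° × 110600 × cos 47.92° = 5e-06 × 110600 × 0.6702 ≈ 0.370603 m.
The two errors are perpendicular, so the maximum displacement is √(0.553² + 0.370603²) ≈ 0.665699 m.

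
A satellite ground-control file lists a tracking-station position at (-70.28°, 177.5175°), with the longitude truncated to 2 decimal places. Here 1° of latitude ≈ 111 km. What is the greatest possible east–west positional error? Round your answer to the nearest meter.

Truncating at 2 decimal places can drop up to a full unit in the last place, so the longitude may be off by as much as 0.01°.
At latitude 70.28° a degree of longitude spans 111000 m × cos 70.28° = 111000 × 0.3374 ≈ 37454 m.
Maximum E–W displacement: 0.01 × 37454 = 374.54 m.

375 meters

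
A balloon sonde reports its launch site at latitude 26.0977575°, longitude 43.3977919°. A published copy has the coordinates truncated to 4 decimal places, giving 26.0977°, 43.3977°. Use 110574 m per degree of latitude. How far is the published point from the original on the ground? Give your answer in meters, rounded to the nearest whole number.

11 meters

The latitude changed by +0.0000575° and the longitude by +0.0000919°.
N–S: 0.0000575° × 110574 m/° = 6.35801 m.
East–west at this latitude: 0.0000919° × 110574 × cos 26.0977° ≈ 0.0000919 × 99300.5 = 9.12571 m.
Distance: √(6.35801² + 9.12571²) ≈ 11.1222 m.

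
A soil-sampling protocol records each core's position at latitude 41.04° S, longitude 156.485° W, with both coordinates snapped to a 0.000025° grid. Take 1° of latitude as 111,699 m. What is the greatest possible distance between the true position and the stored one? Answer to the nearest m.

2 m

With a 0.000025° grid the true value lies within half a step, ±0.000025°/2 = ±1.25e-05°, of the stored one.
North–south component: 1.25e-05° × 111699 = 1.39624 m.
East–west component at 41.04°: 1.25e-05° × 111699 × cos 41.04° ≈ 1.25e-05 × 84249.1 ≈ 1.05311 m.
Combining orthogonally: (1.39624² + 1.05311²)^½ ≈ 1.74886 m.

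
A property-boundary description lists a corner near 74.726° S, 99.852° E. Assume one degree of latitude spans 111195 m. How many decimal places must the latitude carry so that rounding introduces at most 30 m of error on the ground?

4 decimal places

One degree of latitude covers 111195 m.
Rounding to N decimal places gives at most 0.5 × 10⁻ᴺ degrees of error, i.e. 0.5 × 10⁻ᴺ × 111195 m.
Setting 55597.5 × 10⁻ᴺ ≤ 30 gives 10ᴺ ≥ 1853, i.e. N ≥ 3.27.
So 4 decimal places suffice (5.56 m); 3 would allow up to 55.6 m.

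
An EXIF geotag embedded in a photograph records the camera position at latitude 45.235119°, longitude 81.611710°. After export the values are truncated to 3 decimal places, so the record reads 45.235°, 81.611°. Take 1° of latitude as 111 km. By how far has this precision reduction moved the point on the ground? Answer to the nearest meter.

57 meters

Δlat = 45.235119 − 45.235 = +0.000119°; Δlon = 81.611710 − 81.611 = +0.000710°.
N–S: 0.000119° × 111000 m/° = 13.209 m.
East–west at this latitude: 0.000710° × 111000 × cos 45.235° ≈ 0.000710 × 78166.3 = 55.4981 m.
Combined displacement = (13.209² + 55.4981²)^½ ≈ 57.0483 m.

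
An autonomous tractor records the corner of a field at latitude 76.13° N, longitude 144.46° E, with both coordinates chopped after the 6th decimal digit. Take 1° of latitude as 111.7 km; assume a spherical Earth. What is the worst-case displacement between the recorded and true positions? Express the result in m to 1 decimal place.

Truncating at 6 decimal places can drop up to a full unit in the last place, so each coordinate may be off by as much as 1e-06°.
Latitude error → 1e-06 × 111700 = 0.1117 m along the meridian.
E–W at 76.13°: 1e-06° × 111700 × cos 76.13° = 1e-06 × 111700 × 0.2397 ≈ 0.0267767 m.
Worst case both components are at the extreme and orthogonal: √(0.1117² + 0.0267767²) ≈ 0.114865 m.

0.1 m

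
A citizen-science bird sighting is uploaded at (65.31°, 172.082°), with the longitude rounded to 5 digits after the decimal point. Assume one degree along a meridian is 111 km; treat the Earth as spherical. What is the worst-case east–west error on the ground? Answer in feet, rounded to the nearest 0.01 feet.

0.76 feet

Rounding to 5 decimal places leaves the longitude within ±5e-06° of the true value.
Parallels shrink by cos φ, so at 65.31° a degree of longitude is 111000 × 0.4177 ≈ 46365.6 m.
Maximum E–W displacement: 5e-06 × 46365.6 = 0.231828 m.
In feet: 0.231828 m ÷ 0.3048 ≈ 0.76059 ft.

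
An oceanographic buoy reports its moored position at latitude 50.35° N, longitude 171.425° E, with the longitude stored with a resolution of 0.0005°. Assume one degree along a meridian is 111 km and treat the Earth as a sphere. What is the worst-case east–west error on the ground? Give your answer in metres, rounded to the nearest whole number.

With a 0.0005° grid the true value lies within half a step, ±0.0005°/2 = ±0.00025°, of the stored one.
One degree of longitude at 50.35° is 111000 × cos 50.35° ≈ 111000 × 0.6381 = 70828.7 m.
So at most 0.00025° × 70828.7 ≈ 17.7072 m east–west.

18 metres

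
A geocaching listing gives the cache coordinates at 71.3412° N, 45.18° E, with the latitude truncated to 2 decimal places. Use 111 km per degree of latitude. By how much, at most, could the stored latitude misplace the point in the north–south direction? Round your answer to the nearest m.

1110 m

Truncating at 2 decimal places can drop up to a full unit in the last place, so the latitude may be off by as much as 0.01°.
Along the meridian that is 0.01° × 111000 m/° = 1110 m.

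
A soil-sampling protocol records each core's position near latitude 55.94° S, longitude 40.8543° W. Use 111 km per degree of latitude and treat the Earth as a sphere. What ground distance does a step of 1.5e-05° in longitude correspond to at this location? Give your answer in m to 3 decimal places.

1.5e-05° of longitude at 55.94° is 1.5e-05 × 111000 × cos 55.94° ≈ 1.5e-05 × 62166.7 = 0.932501 m.

0.933 m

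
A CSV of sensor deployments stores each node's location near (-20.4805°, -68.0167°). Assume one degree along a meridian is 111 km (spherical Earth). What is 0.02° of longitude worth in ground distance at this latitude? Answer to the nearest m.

0.02° of longitude at 20.4805° is 0.02 × 111000 × cos 20.4805° ≈ 0.02 × 103984 = 2079.68 m.

2080 m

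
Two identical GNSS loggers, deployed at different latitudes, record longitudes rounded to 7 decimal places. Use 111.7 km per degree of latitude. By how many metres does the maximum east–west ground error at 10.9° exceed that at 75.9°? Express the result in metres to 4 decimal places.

0.0041 metres

Rounding to 7 decimal places leaves the longitude within ±5e-08° of the true value.
At 10.9°: 5e-08° × 111700 × cos 10.9° = 5e-08 × 111700 × 0.9820 ≈ 0.0054842 m.
Error at 75.9° = 5e-08° × 111700 × cos 75.9° ≈ 0.005585 × 0.2436 = 0.0013606 m.
Difference: 0.0054842 − 0.0013606 = 0.0041236 m.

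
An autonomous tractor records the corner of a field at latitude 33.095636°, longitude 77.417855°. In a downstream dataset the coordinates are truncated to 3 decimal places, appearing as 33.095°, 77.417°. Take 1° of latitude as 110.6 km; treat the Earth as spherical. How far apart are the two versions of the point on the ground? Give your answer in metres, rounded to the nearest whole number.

106 metres

Δlat = 33.095636 − 33.095 = +0.000636°; Δlon = 77.417855 − 77.417 = +0.000855°.
North–south shift: 0.000636 × 110600 = 70.3416 m.
E–W at 33.095°: 0.000855° × 110600 × cos 33.095° = 0.000855 × 110600 × 0.8378 ≈ 79.2217 m.
Distance: √(70.3416² + 79.2217²) ≈ 105.943 m.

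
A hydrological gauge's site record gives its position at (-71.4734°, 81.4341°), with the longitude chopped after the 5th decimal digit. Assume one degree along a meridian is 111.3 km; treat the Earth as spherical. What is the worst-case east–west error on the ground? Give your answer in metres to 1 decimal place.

Truncating at 5 decimal places can drop up to a full unit in the last place, so the longitude may be off by as much as 1e-05°.
Parallels shrink by cos φ, so at 71.4734° a degree of longitude is 111300 × 0.3177 ≈ 35365 m.
East–west error: 1e-05° × 35365 m/° ≈ 0.35365 m.

0.4 metres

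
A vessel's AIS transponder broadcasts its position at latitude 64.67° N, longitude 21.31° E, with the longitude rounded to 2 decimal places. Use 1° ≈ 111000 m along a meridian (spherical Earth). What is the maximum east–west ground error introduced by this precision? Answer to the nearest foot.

779 feet

Rounding to 2 decimal places leaves the longitude within ±0.005° of the true value.
Parallels shrink by cos φ, so at 64.67° a degree of longitude is 111000 × 0.4278 ≈ 47489.3 m.
Maximum E–W displacement: 0.005 × 47489.3 = 237.446 m.
Converting: 237.446 m × 3.2808 ft/m ≈ 779.02 ft.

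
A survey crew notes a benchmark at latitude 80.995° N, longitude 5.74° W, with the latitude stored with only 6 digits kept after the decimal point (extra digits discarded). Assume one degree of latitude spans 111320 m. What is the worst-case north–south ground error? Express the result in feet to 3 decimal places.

Truncating at 6 decimal places can drop up to a full unit in the last place, so the latitude may be off by as much as 1e-06°.
Along the meridian that is 1e-06° × 111320 m/° = 0.11132 m.
Converting: 0.11132 m × 3.2808 ft/m ≈ 0.36522 ft.

0.365 feet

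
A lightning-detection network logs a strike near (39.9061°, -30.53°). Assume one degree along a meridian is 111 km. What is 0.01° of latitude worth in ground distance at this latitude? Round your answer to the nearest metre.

1110 metres

Along a meridian 0.01° is 0.01 × 111000 = 1110 m.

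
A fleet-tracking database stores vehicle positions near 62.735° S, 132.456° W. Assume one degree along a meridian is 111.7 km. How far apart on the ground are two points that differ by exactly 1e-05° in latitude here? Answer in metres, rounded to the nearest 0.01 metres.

1.12 metres

1e-05° × 111700 m/° = 1.117 m.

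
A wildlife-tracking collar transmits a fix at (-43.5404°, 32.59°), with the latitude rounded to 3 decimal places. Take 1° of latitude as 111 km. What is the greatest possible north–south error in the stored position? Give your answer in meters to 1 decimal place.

55.5 meters

Rounding to 3 decimal places leaves the latitude within ±0.0005° of the true value.
So the N–S error is at most 0.0005 × 111000 = 55.5 m.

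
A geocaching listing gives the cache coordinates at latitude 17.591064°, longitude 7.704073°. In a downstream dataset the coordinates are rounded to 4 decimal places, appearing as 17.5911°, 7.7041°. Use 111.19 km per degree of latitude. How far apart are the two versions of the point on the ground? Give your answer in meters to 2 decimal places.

4.92 meters

Δlat = 17.591064 − 17.5911 = -0.000036°; Δlon = 7.704073 − 7.7041 = -0.000027°.
N–S: -0.000036° × 111190 m/° = -4.00284 m.
E–W at 17.5911°: -0.000027° × 111190 × cos 17.5911° = -0.000027 × 111190 × 0.9532 ≈ -2.86174 m.
Distance: √(4.00284² + 2.86174²) ≈ 4.9206 m.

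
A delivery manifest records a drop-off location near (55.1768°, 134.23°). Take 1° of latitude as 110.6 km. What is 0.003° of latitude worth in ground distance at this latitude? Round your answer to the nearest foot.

Along a meridian 0.003° is 0.003 × 110600 = 331.8 m.
In feet: 331.8 m ÷ 0.3048 ≈ 1088.6 ft.

1089 feet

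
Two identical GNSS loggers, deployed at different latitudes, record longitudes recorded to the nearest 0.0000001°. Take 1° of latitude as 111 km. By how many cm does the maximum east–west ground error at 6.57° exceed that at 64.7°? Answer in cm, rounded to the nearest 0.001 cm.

Rounding to 7 decimal places leaves the longitude within ±5e-08° of the true value.
At 6.57°: 5e-08° × 111000 × cos 6.57° = 5e-08 × 111000 × 0.9934 ≈ 0.0055136 m.
Error at 64.7° = 5e-08° × 111000 × cos 64.7° ≈ 0.00555 × 0.4274 = 0.0023718 m.
Difference: 0.0055136 − 0.0023718 = 0.0031417 m.
That is 0.00314172 m = 0.31417 cm.

0.314 cm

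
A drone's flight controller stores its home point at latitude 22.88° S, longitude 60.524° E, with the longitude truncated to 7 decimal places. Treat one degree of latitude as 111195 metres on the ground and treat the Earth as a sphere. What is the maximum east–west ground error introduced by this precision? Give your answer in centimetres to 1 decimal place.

1.0 centimetres

Truncating at 7 decimal places can drop up to a full unit in the last place, so the longitude may be off by as much as 1e-07°.
At latitude 22.88° a degree of longitude spans 111195 m × cos 22.88° = 111195 × 0.9213 ≈ 102446 m.
East–west error: 1e-07° × 102446 m/° ≈ 0.0102446 m.
That is 0.0102446 m = 1.0245 cm.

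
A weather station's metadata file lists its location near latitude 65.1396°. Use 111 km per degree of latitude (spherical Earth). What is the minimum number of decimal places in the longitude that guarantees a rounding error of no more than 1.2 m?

At 65.1396° one degree of longitude covers 111000 × cos 65.1396° ≈ 111000 × 0.4204 ≈ 46665.4 m.
N decimal places → at most half a unit in the last place, 0.5 × 10⁻ᴺ° = 46665.4/2 × 10⁻ᴺ m.
Need 0.5 × 46665.4 × 10⁻ᴺ ≤ 1.2 → 10⁻ᴺ ≤ 5.143e-05, so N ≥ 4.29.
At 4 places the error can reach 2.33 m, but 5 places keeps it to 0.233 m.

5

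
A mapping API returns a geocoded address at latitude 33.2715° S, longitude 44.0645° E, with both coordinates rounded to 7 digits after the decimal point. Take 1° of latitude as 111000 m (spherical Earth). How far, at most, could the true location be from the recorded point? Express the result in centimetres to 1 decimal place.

Rounding to 7 decimal places leaves each coordinate within ±5e-08° of the true value.
Latitude error → 5e-08 × 111000 = 0.00555 m along the meridian.
Longitude error → 5e-08 × 111000 × cos 33.2715° = 5e-08 × 111000 × 0.8361 ≈ 0.00464025 m.
Combining orthogonally: (0.00555² + 0.00464025²)^½ ≈ 0.00723425 m.
That is 0.00723425 m = 0.72343 cm.

0.7 centimetres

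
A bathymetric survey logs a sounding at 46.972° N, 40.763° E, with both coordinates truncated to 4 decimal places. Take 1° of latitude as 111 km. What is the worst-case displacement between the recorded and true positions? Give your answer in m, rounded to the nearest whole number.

Truncating at 4 decimal places can drop up to a full unit in the last place, so each coordinate may be off by as much as 0.0001°.
Latitude error → 0.0001 × 111000 = 11.1 m along the meridian.
E–W at 46.972°: 0.0001° × 111000 × cos 46.972° = 0.0001 × 111000 × 0.6824 ≈ 7.57415 m.
The two errors are perpendicular, so the maximum displacement is √(11.1² + 7.57415²) ≈ 13.4379 m.

13 m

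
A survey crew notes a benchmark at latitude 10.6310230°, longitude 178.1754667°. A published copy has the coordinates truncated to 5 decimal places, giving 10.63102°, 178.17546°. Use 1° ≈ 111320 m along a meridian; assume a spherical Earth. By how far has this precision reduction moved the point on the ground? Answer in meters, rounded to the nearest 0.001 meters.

0.806 meters

Δlat = 10.6310230 − 10.63102 = +0.0000030°; Δlon = 178.1754667 − 178.17546 = +0.0000067°.
N–S: 0.0000030° × 111320 m/° = 0.33396 m.
East–west at this latitude: 0.0000067° × 111320 × cos 10.631° ≈ 0.0000067 × 109409 = 0.733042 m.
Hypotenuse of the two orthogonal shifts: √(0.33396² + 0.733042²) = 0.805531 m.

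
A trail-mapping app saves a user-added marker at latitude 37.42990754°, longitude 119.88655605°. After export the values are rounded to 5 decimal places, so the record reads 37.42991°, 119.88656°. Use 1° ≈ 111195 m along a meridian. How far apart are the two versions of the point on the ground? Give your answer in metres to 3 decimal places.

0.443 metres

The latitude changed by -0.00000246° and the longitude by -0.00000395°.
North–south shift: -0.00000246 × 111195 = -0.27354 m.
E–W at 37.4299°: -0.00000395° × 111195 × cos 37.4299° = -0.00000395 × 111195 × 0.7941 ≈ -0.348784 m.
Hypotenuse of the two orthogonal shifts: √(0.27354² + 0.348784²) = 0.443254 m.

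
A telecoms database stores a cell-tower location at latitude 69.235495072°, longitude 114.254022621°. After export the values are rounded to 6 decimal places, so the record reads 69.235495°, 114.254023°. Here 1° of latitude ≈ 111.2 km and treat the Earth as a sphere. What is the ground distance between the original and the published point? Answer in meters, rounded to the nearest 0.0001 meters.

0.0170 meters

Δlat = 69.235495072 − 69.235495 = +0.000000072°; Δlon = 114.254022621 − 114.254023 = -0.000000379°.
North–south shift: 0.000000072 × 111200 = 0.0080064 m.
E–W at 69.2355°: -0.000000379° × 111200 × cos 69.2355° = -0.000000379 × 111200 × 0.3545 ≈ -0.0149415 m.
Combined displacement = (0.0080064² + 0.0149415²)^½ ≈ 0.0169514 m.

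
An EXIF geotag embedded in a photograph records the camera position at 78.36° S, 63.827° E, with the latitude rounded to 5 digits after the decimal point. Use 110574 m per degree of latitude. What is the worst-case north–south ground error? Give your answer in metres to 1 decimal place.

0.6 metres

Rounding to 5 decimal places leaves the latitude within ±5e-06° of the true value.
So the N–S error is at most 5e-06 × 110574 = 0.55287 m.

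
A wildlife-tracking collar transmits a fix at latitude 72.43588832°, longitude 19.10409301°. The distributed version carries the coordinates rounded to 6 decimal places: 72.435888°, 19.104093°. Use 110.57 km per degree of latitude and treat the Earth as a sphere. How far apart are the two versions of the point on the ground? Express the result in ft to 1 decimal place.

0.1 ft

Δlat = 72.43588832 − 72.435888 = +0.00000032°; Δlon = 19.10409301 − 19.104093 = +0.00000001°.
North–south shift: 0.00000032 × 110570 = 0.0353824 m.
East–west at this latitude: 0.00000001° × 110570 × cos 72.4359° ≈ 0.00000001 × 33367 = 0.00033367 m.
Distance: √(0.0353824² + 0.00033367²) ≈ 0.035384 m.
Converting: 0.035384 m × 3.2808 ft/m ≈ 0.11609 ft.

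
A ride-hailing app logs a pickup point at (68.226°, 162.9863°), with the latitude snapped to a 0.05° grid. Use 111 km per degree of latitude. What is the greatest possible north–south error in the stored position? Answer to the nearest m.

With a 0.05° grid the true value lies within half a step, ±0.05°/2 = ±0.025°, of the stored one.
Along the meridian that is 0.025° × 111000 m/° = 2775 m.

2775 m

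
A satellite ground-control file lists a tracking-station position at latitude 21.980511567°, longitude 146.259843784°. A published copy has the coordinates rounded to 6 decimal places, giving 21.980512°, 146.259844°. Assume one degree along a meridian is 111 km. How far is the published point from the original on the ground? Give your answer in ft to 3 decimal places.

Δlat = 21.980511567 − 21.980512 = -0.000000433°; Δlon = 146.259843784 − 146.259844 = -0.000000216°.
North–south shift: -0.000000433 × 111000 = -0.048063 m.
E–W at 21.9805°: -0.000000216° × 111000 × cos 21.9805° = -0.000000216 × 111000 × 0.9273 ≈ -0.0222332 m.
Distance: √(0.048063² + 0.0222332²) ≈ 0.0529563 m.
In feet: 0.0529563 m ÷ 0.3048 ≈ 0.17374 ft.

0.174 ft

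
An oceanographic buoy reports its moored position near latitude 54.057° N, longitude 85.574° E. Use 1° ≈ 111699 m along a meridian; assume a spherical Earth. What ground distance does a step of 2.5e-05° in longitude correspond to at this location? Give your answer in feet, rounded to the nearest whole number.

5 feet

At 54.057° a degree of longitude is 111699 × cos 54.057° ≈ 65565.1 m, so 2.5e-05° corresponds to 1.63913 m.
Converting: 1.63913 m × 3.2808 ft/m ≈ 5.3777 ft.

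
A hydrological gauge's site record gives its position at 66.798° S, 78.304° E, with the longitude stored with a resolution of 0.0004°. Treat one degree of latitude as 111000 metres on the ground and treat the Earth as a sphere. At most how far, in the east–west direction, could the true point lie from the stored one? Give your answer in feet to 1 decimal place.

With a 0.0004° grid the true value lies within half a step, ±0.0004°/2 = ±0.0002°, of the stored one.
One degree of longitude at 66.798° is 111000 × cos 66.798° ≈ 111000 × 0.3940 = 43731.1 m.
East–west error: 0.0002° × 43731.1 m/° ≈ 8.74622 m.
In feet: 8.74622 m ÷ 0.3048 ≈ 28.695 ft.

28.7 feet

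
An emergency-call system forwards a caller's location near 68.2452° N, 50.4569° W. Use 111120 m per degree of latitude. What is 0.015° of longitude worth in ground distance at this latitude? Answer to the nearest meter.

One degree of longitude here spans 111120 × cos 68.2452° = 111120 × 0.3706 ≈ 41185 m; 0.015° of that is 617.775 m.

618 meters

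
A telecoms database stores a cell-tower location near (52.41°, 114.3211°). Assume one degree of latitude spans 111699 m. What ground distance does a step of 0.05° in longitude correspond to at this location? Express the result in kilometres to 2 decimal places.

3.41 kilometres

One degree of longitude here spans 111699 × cos 52.41° = 111699 × 0.6100 ≈ 68137.2 m; 0.05° of that is 3406.86 m.
That is 3406.86 m = 3.4069 km.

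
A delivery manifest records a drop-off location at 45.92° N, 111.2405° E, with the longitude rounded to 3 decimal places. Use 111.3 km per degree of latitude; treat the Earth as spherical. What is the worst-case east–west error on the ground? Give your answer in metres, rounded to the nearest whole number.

39 metres

Rounding to 3 decimal places leaves the longitude within ±0.0005° of the true value.
Parallels shrink by cos φ, so at 45.92° a degree of longitude is 111300 × 0.6957 ≈ 77427.2 m.
So at most 0.0005° × 77427.2 ≈ 38.7136 m east–west.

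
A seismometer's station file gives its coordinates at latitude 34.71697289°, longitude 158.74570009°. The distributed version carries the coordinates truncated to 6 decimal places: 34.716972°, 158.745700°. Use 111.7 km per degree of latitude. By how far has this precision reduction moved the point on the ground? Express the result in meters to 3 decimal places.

Δlat = 34.71697289 − 34.716972 = +0.00000089°; Δlon = 158.74570009 − 158.745700 = +0.00000009°.
North–south shift: 0.00000089 × 111700 = 0.099413 m.
E–W at 34.717°: 0.00000009° × 111700 × cos 34.717° = 0.00000009 × 111700 × 0.8220 ≈ 0.00826332 m.
Hypotenuse of the two orthogonal shifts: √(0.099413² + 0.00826332²) = 0.0997558 m.

0.100 meters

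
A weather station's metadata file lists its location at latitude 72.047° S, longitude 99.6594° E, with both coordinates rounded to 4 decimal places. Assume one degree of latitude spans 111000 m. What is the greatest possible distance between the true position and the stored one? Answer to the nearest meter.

6 meters

Rounding to 4 decimal places leaves each coordinate within ±5e-05° of the true value.
Latitude error → 5e-05 × 111000 = 5.55 m along the meridian.
East–west component at 72.047°: 5e-05° × 111000 × cos 72.047° ≈ 5e-05 × 34214.3 ≈ 1.71071 m.
Worst case both components are at the extreme and orthogonal: √(5.55² + 1.71071²) ≈ 5.80767 m.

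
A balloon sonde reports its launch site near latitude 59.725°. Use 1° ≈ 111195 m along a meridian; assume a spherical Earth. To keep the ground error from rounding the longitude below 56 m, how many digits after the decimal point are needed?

At 59.725° one degree of longitude covers 111195 × cos 59.725° ≈ 111195 × 0.5042 ≈ 56059.1 m.
With N decimal places the half-ulp bound is 0.5·10⁻ᴺ°, or 0.5·10⁻ᴺ × 56059.1 m on the ground.
Need 0.5 × 56059.1 × 10⁻ᴺ ≤ 56 → 10⁻ᴺ ≤ 1.998e-03, so N ≥ 2.70.
N = 2 would give 280 m (too coarse); N = 3 gives 28 m ≤ 56 m.

3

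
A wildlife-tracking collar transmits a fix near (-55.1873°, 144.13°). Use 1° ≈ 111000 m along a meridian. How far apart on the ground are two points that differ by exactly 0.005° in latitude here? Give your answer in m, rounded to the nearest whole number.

555 m

Along a meridian 0.005° is 0.005 × 111000 = 555 m.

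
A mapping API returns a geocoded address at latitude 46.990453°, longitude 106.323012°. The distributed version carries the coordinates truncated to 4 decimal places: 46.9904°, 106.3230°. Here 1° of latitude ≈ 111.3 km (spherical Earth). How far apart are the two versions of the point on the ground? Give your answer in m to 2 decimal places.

Δlat = 46.990453 − 46.9904 = +0.000053°; Δlon = 106.323012 − 106.3230 = +0.000012°.
North–south shift: 0.000053 × 111300 = 5.8989 m.
E–W at 46.9904°: 0.000012° × 111300 × cos 46.9904° = 0.000012 × 111300 × 0.6821 ≈ 0.911041 m.
Combined displacement = (5.8989² + 0.911041²)^½ ≈ 5.96884 m.

5.97 m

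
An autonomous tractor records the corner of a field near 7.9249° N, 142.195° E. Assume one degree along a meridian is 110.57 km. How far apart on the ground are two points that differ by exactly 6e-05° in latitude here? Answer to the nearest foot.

22 feet

Along a meridian 6e-05° is 6e-05 × 110570 = 6.6342 m.
In feet: 6.6342 m ÷ 0.3048 ≈ 21.766 ft.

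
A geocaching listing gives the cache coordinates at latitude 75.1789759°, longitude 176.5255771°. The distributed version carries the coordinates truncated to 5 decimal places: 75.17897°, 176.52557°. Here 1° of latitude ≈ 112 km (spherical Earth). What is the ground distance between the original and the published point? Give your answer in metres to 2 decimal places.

The latitude changed by +0.0000059° and the longitude by +0.0000071°.
North–south shift: 0.0000059 × 112000 = 0.6608 m.
E–W at 75.179°: 0.0000071° × 112000 × cos 75.179° = 0.0000071 × 112000 × 0.2558 ≈ 0.203413 m.
Distance: √(0.6608² + 0.203413²) ≈ 0.6914 m.

0.69 metres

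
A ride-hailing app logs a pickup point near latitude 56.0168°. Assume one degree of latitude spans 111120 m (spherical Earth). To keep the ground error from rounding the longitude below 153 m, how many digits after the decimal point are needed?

At 56.0168° one degree of longitude covers 111120 × cos 56.0168° ≈ 111120 × 0.5589 ≈ 62110.5 m.
With N decimal places the half-ulp bound is 0.5·10⁻ᴺ°, or 0.5·10⁻ᴺ × 62110.5 m on the ground.
Setting 31055.3 × 10⁻ᴺ ≤ 153 gives 10ᴺ ≥ 203, i.e. N ≥ 2.31.
At 2 places the error can reach 311 m, but 3 places keeps it to 31.1 m.

3 decimal places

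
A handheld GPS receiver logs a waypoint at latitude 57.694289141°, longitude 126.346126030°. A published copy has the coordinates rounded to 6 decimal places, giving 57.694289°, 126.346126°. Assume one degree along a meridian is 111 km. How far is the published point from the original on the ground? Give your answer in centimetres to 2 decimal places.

The latitude changed by +0.000000141° and the longitude by +0.000000030°.
North–south shift: 0.000000141 × 111000 = 0.015651 m.
E–W at 57.6943°: 0.000000030° × 111000 × cos 57.6943° = 0.000000030 × 111000 × 0.5344 ≈ 0.00177967 m.
Combined displacement = (0.015651² + 0.00177967²)^½ ≈ 0.0157519 m.
That is 0.0157519 m = 1.5752 cm.

1.58 centimetres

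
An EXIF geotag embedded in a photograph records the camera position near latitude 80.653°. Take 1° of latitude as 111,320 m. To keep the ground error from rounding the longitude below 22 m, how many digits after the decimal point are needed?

3

At 80.653° one degree of longitude covers 111320 × cos 80.653° ≈ 111320 × 0.1624 ≈ 18079.8 m.
Rounding to N decimal places gives at most 0.5 × 10⁻ᴺ degrees of error, i.e. 0.5 × 10⁻ᴺ × 18079.8 m.
Setting 9039.92 × 10⁻ᴺ ≤ 22 gives 10ᴺ ≥ 410.9, i.e. N ≥ 2.61.
N = 2 would give 90.4 m (too coarse); N = 3 gives 9.04 m ≤ 22 m.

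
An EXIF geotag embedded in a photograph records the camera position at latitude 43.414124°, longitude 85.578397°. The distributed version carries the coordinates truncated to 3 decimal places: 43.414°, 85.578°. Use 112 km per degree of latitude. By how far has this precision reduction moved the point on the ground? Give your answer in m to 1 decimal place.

The latitude changed by +0.000124° and the longitude by +0.000397°.
North–south shift: 0.000124 × 112000 = 13.888 m.
East–west at this latitude: 0.000397° × 112000 × cos 43.414° ≈ 0.000397 × 81357.6 = 32.299 m.
Hypotenuse of the two orthogonal shifts: √(13.888² + 32.299²) = 35.1582 m.

35.2 m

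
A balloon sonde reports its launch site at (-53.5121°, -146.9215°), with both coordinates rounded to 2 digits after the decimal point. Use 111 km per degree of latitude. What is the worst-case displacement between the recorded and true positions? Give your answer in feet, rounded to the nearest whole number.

Rounding to 2 decimal places leaves each coordinate within ±0.005° of the true value.
Latitude error → 0.005 × 111000 = 555 m along the meridian.
Longitude error → 0.005 × 111000 × cos 53.5121° = 0.005 × 111000 × 0.5947 ≈ 330.032 m.
Worst case both components are at the extreme and orthogonal: √(555² + 330.032²) ≈ 645.714 m.
In feet: 645.714 m ÷ 0.3048 ≈ 2118.5 ft.

2118 feet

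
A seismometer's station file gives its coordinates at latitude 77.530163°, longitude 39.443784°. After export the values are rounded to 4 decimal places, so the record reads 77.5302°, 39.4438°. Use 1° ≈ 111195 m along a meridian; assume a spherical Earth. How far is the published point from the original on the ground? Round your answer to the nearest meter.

Δlat = 77.530163 − 77.5302 = -0.000037°; Δlon = 39.443784 − 39.4438 = -0.000016°.
N–S: -0.000037° × 111195 m/° = -4.11421 m.
East–west at this latitude: -0.000016° × 111195 × cos 77.5302° ≈ -0.000016 × 24009.8 = -0.384156 m.
Distance: √(4.11421² + 0.384156²) ≈ 4.13211 m.

4 meters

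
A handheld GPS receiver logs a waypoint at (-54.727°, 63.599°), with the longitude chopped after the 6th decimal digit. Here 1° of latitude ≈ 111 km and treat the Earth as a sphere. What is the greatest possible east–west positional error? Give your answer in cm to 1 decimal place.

Truncating at 6 decimal places can drop up to a full unit in the last place, so the longitude may be off by as much as 1e-06°.
Parallels shrink by cos φ, so at 54.727° a degree of longitude is 111000 × 0.5775 ≈ 64099.5 m.
So at most 1e-06° × 64099.5 ≈ 0.0640995 m east–west.
That is 0.0640995 m = 6.4099 cm.

6.4 cm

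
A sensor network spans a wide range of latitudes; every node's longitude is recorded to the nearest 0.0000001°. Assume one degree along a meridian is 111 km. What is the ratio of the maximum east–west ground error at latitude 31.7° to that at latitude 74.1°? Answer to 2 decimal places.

3.11

Rounding to 7 decimal places leaves the longitude within ±5e-08° of the true value.
At 31.7°: 5e-08° × 111000 × cos 31.7° = 5e-08 × 111000 × 0.8508 ≈ 0.004722 m.
Error at 74.1° = 5e-08° × 111000 × cos 74.1° ≈ 0.00555 × 0.2740 = 0.0015205 m.
Ratio: 0.004722 / 0.0015205 = cos 31.7° / cos 74.1° ≈ 3.1056.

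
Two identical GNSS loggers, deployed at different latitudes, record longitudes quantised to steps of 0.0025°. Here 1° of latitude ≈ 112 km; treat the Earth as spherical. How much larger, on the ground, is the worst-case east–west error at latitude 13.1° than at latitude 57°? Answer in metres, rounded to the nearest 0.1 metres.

With a 0.0025° grid the true value lies within half a step, ±0.0025°/2 = ±0.00125°, of the stored one.
At 13.1°: 0.00125° × 112000 × cos 13.1° = 0.00125 × 112000 × 0.9740 ≈ 136.36 m.
At 57°: 0.00125° × 112000 × cos 57° = 0.00125 × 112000 × 0.5446 ≈ 76.249 m.
Difference: 136.36 − 76.249 = 60.107 m.

60.1 metres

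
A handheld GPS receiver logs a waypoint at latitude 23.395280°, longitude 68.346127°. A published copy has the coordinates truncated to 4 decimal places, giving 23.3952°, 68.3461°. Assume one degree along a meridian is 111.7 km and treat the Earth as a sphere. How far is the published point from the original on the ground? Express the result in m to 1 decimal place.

Δlat = 23.395280 − 23.3952 = +0.000080°; Δlon = 68.346127 − 68.3461 = +0.000027°.
North–south shift: 0.000080 × 111700 = 8.936 m.
East–west at this latitude: 0.000027° × 111700 × cos 23.3952° ≈ 0.000027 × 102517 = 2.76796 m.
Combined displacement = (8.936² + 2.76796²)^½ ≈ 9.35487 m.

9.4 m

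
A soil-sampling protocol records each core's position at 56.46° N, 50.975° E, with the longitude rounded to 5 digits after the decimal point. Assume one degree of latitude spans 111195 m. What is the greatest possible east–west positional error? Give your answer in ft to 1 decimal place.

Rounding to 5 decimal places leaves the longitude within ±5e-06° of the true value.
At latitude 56.46° a degree of longitude spans 111195 m × cos 56.46° = 111195 × 0.5525 ≈ 61437.4 m.
So at most 5e-06° × 61437.4 ≈ 0.307187 m east–west.
Converting: 0.307187 m × 3.2808 ft/m ≈ 1.0078 ft.

1.0 ft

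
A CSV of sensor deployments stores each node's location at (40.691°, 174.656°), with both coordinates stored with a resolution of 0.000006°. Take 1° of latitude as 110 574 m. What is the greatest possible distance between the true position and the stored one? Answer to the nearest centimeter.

With a 0.000006° grid the true value lies within half a step, ±0.000006°/2 = ±3e-06°, of the stored one.
N–S: 3e-06° × 110574 m/° = 0.331722 m.
E–W at 40.691°: 3e-06° × 110574 × cos 40.691° = 3e-06 × 110574 × 0.7582 ≈ 0.251524 m.
The two errors are perpendicular, so the maximum displacement is √(0.331722² + 0.251524²) ≈ 0.416298 m.
That is 0.416298 m = 41.63 cm.

42 centimeters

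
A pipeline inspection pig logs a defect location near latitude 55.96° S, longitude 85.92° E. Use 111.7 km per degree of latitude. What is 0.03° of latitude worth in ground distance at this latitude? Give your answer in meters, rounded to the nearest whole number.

0.03° × 111700 m/° = 3351 m.

3351 meters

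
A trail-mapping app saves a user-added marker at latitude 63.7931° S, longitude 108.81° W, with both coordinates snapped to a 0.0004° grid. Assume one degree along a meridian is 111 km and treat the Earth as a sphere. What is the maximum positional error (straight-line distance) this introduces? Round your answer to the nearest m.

24 m

With a 0.0004° grid the true value lies within half a step, ±0.0004°/2 = ±0.0002°, of the stored one.
North–south component: 0.0002° × 111000 = 22.2 m.
Longitude error → 0.0002 × 111000 × cos 63.7931° = 0.0002 × 111000 × 0.4416 ≈ 9.80383 m.
The two errors are perpendicular, so the maximum displacement is √(22.2² + 9.80383²) ≈ 24.2684 m.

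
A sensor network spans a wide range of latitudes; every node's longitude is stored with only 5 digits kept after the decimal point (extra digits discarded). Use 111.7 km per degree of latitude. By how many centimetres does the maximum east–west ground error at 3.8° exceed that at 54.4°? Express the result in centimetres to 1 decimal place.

46.4 centimetres

Truncating at 5 decimal places can drop up to a full unit in the last place, so the longitude may be off by as much as 1e-05°.
At 3.8°: 1e-05° × 111700 × cos 3.8° = 1e-05 × 111700 × 0.9978 ≈ 1.1145 m.
Error at 54.4° = 1e-05° × 111700 × cos 54.4° ≈ 1.117 × 0.5821 = 0.65023 m.
Difference: 1.1145 − 0.65023 = 0.46431 m.
That is 0.464313 m = 46.431 cm.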